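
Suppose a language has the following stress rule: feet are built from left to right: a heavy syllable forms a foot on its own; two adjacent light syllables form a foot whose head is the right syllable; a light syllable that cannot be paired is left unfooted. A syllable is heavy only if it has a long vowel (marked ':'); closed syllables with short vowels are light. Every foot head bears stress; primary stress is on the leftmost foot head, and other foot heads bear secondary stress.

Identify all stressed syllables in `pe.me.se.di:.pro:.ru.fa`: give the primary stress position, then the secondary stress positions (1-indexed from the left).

primary 2, secondary 4, 5, 7

Weights: 1 pe L, 2 me L, 3 se L, 4 di: H, 5 pro: H, 6 ru L, 7 fa L.
Parse left to right (heavy = foot alone; LL = one foot; stranded L unfooted): (pe.ˈme) se (ˈdi:) (ˈpro:) (ru.ˈfa).
Foot heads: 2, 4, 5, 7.
Primary stress on the leftmost head = syllable 2.
Secondary stress on 4, 5, 7: pe.ˈme.se.ˌdi:.ˌpro:.ru.ˌfa.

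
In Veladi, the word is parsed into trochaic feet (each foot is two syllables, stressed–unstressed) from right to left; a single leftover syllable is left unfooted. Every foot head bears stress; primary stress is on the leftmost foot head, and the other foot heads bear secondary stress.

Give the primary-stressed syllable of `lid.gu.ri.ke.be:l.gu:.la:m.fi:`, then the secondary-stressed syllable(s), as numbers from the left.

primary 1, secondary 3, 5, 7

Parse right to left into trochaic (ˈσσ) feet: (ˈlid.gu) (ˈri.ke) (ˈbe:l.gu:) (ˈla:m.fi:).
Foot heads (stressed positions): 1, 3, 5, 7.
End Rule Leftmost: primary stress on the leftmost head = syllable 1.
Secondary stress on 3, 5, 7: ˈlid.gu.ˌri.ke.ˌbe:l.gu:.ˌla:m.fi:.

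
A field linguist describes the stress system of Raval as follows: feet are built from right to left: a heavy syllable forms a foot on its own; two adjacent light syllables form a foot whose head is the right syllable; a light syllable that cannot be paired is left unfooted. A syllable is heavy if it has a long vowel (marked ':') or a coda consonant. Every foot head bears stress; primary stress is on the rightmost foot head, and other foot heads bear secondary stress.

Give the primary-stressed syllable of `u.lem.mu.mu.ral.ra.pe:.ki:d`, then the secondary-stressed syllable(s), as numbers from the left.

Weights: 1 u L, 2 lem H, 3 mu L, 4 mu L, 5 ral H, 6 ra L, 7 pe: H, 8 ki:d H.
Parse right to left (heavy = foot alone; LL = one foot; stranded L unfooted): u (ˈlem) (mu.ˈmu) (ˈral) ra (ˈpe:) (ˈki:d).
Foot heads: 2, 4, 5, 7, 8.
Primary stress on the rightmost head = syllable 8.
Secondary stress on 2, 4, 5, 7: u.ˌlem.mu.ˌmu.ˌral.ra.ˌpe:.ˈki:d.

primary 8, secondary 2, 4, 5, 7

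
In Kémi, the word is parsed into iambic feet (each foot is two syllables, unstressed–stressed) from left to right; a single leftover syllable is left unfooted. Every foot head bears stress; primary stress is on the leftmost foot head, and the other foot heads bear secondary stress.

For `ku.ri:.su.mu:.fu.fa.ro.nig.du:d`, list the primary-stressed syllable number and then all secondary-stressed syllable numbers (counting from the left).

Parse left to right into iambic (σˈσ) feet: (ku.ˈri:) (su.ˈmu:) (fu.ˈfa) (ro.ˈnig) du:d. Syllable 9 is left unfooted.
Foot heads (stressed positions): 2, 4, 6, 8.
End Rule Leftmost: primary stress on the leftmost head = syllable 2.
Secondary stress on 4, 6, 8: ku.ˈri:.su.ˌmu:.fu.ˌfa.ro.ˌnig.du:d.

primary 2, secondary 4, 6, 8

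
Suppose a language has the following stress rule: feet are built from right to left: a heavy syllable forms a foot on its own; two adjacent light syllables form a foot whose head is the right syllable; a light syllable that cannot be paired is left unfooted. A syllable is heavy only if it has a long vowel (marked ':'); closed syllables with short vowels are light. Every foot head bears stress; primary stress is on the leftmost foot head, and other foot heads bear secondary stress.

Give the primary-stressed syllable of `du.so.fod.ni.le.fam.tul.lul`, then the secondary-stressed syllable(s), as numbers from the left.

primary 2, secondary 4, 6, 8

Weights: 1 du L, 2 so L, 3 fod L, 4 ni L, 5 le L, 6 fam L, 7 tul L, 8 lul L.
Parse right to left (heavy = foot alone; LL = one foot; stranded L unfooted): (du.ˈso) (fod.ˈni) (le.ˈfam) (tul.ˈlul).
Foot heads: 2, 4, 6, 8.
Primary stress on the leftmost head = syllable 2.
Secondary stress on 4, 6, 8: du.ˈso.fod.ˌni.le.ˌfam.tul.ˌlul.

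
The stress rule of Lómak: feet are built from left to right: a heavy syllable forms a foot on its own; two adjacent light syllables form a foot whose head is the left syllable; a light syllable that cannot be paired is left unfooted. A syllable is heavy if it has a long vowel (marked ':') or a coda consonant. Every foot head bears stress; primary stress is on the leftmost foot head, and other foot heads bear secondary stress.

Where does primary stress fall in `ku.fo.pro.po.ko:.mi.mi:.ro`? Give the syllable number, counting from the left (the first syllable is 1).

1

Weights: 1 ku L, 2 fo L, 3 pro L, 4 po L, 5 ko: H, 6 mi L, 7 mi: H, 8 ro L.
Parse left to right (heavy = foot alone; LL = one foot; stranded L unfooted): (ˈku.fo) (ˈpro.po) (ˈko:) mi (ˈmi:) ro.
Foot heads: 1, 3, 5, 7.
Primary stress on the leftmost head = syllable 1.
Primary stress: syllable 1 → ˈku.fo.pro.po.ko:.mi.mi:.ro.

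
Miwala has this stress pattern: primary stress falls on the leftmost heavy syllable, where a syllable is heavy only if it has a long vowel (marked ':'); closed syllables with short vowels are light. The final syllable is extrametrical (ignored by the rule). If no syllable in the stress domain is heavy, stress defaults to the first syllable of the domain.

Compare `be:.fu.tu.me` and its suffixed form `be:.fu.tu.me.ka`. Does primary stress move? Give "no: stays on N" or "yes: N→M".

Base `be:.fu.tu.me` (4 syllables):
  The final syllable (4, me) is extrametrical; the stress domain is syllables 1–3.
  Weights: 1 be: H, 2 fu L, 3 tu L.
  Heavy syllables in the domain: 1. The leftmost is syllable 1 (be:).
  → primary stress on syllable 1.
Suffixed `be:.fu.tu.me.ka` (5 syllables):
  The final syllable (5, ka) is extrametrical; the stress domain is syllables 1–4.
  Weights: 1 be: H, 2 fu L, 3 tu L, 4 me L.
  Heavy syllables in the domain: 1. The leftmost is syllable 1 (be:).
  → primary stress on syllable 1.

no: stays on 1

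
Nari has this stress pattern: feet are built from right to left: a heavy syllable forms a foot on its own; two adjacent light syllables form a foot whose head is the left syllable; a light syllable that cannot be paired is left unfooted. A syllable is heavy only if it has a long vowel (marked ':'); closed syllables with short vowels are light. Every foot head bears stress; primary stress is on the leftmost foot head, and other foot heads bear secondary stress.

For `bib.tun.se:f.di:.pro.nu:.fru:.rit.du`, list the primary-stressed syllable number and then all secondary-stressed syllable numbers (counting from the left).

primary 1, secondary 3, 4, 6, 7, 8

Weights: 1 bib L, 2 tun L, 3 se:f H, 4 di: H, 5 pro L, 6 nu: H, 7 fru: H, 8 rit L, 9 du L.
Parse right to left (heavy = foot alone; LL = one foot; stranded L unfooted): (ˈbib.tun) (ˈse:f) (ˈdi:) pro (ˈnu:) (ˈfru:) (ˈrit.du).
Foot heads: 1, 3, 4, 6, 7, 8.
Primary stress on the leftmost head = syllable 1.
Secondary stress on 3, 4, 6, 7, 8: ˈbib.tun.ˌse:f.ˌdi:.pro.ˌnu:.ˌfru:.ˌrit.du.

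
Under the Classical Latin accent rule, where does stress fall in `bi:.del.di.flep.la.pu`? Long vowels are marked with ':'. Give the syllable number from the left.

4

Classical Latin: stress the penult if heavy (long vowel or closed), else the antepenult.
Weights: 4 flep H, 5 la L, 6 pu L.
The penult (syllable 5, la) is light, so stress falls on the antepenult (syllable 4, flep).
Stress on syllable 4: bi:.del.di.ˈflep.la.pu.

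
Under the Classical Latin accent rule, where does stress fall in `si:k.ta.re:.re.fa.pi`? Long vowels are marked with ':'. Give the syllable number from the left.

Classical Latin: stress the penult if heavy (long vowel or closed), else the antepenult.
Weights: 4 re L, 5 fa L, 6 pi L.
The penult (syllable 5, fa) is light, so stress falls on the antepenult (syllable 4, re).
Stress on syllable 4: si:k.ta.re:.ˈre.fa.pi.

4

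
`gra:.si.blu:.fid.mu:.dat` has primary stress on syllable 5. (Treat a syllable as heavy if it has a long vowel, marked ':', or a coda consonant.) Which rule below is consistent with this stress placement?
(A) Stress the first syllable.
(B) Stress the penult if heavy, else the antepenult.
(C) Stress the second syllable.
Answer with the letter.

B

Rule A → syllable 1 (observed: 5).
Rule B → syllable 5 ✓.
Rule C → syllable 2 (observed: 5).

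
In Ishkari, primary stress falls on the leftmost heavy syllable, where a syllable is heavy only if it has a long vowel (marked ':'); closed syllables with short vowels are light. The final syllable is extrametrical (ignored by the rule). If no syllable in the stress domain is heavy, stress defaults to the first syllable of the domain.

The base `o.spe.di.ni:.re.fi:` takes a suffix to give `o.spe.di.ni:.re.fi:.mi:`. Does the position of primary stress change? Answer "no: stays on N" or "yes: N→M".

no: stays on 4

Base `o.spe.di.ni:.re.fi:` (6 syllables):
  The final syllable (6, fi:) is extrametrical; the stress domain is syllables 1–5.
  Weights: 1 o L, 2 spe L, 3 di L, 4 ni: H, 5 re L.
  Heavy syllables in the domain: 4. The leftmost is syllable 4 (ni:).
  → primary stress on syllable 4.
Suffixed `o.spe.di.ni:.re.fi:.mi:` (7 syllables):
  The final syllable (7, mi:) is extrametrical; the stress domain is syllables 1–6.
  Weights: 1 o L, 2 spe L, 3 di L, 4 ni: H, 5 re L, 6 fi: H.
  Heavy syllables in the domain: 4, 6. The leftmost is syllable 4 (ni:).
  → primary stress on syllable 4.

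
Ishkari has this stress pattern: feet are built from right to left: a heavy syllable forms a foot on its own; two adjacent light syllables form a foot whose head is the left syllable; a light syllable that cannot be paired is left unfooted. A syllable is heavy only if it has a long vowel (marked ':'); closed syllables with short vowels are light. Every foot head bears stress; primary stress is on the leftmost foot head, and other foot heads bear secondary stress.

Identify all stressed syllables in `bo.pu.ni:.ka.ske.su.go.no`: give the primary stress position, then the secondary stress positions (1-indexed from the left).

Weights: 1 bo L, 2 pu L, 3 ni: H, 4 ka L, 5 ske L, 6 su L, 7 go L, 8 no L.
Parse right to left (heavy = foot alone; LL = one foot; stranded L unfooted): (ˈbo.pu) (ˈni:) ka (ˈske.su) (ˈgo.no).
Foot heads: 1, 3, 5, 7.
Primary stress on the leftmost head = syllable 1.
Secondary stress on 3, 5, 7: ˈbo.pu.ˌni:.ka.ˌske.su.ˌgo.no.

primary 1, secondary 3, 5, 7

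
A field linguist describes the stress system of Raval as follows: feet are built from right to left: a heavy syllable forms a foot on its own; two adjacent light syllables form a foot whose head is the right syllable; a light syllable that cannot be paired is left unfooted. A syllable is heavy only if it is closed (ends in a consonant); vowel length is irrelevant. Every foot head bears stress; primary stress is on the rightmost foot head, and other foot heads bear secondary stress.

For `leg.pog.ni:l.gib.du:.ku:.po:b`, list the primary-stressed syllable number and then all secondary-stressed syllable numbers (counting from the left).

primary 7, secondary 1, 2, 3, 4, 6

Weights: 1 leg H, 2 pog H, 3 ni:l H, 4 gib H, 5 du: L, 6 ku: L, 7 po:b H.
Parse right to left (heavy = foot alone; LL = one foot; stranded L unfooted): (ˈleg) (ˈpog) (ˈni:l) (ˈgib) (du:.ˈku:) (ˈpo:b).
Foot heads: 1, 2, 3, 4, 6, 7.
Primary stress on the rightmost head = syllable 7.
Secondary stress on 1, 2, 3, 4, 6: ˌleg.ˌpog.ˌni:l.ˌgib.du:.ˌku:.ˈpo:b.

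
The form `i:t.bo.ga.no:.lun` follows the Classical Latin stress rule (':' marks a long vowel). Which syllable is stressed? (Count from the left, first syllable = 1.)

Classical Latin: stress the penult if heavy (long vowel or closed), else the antepenult.
Weights: 3 ga L, 4 no: H, 5 lun H.
The penult (syllable 4, no:) is heavy, so it takes stress.
Stress on syllable 4: i:t.bo.ga.ˈno:.lun.

4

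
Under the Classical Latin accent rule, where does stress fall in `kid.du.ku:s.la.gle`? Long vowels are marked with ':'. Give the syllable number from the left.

Classical Latin: stress the penult if heavy (long vowel or closed), else the antepenult.
Weights: 3 ku:s H, 4 la L, 5 gle L.
The penult (syllable 4, la) is light, so stress falls on the antepenult (syllable 3, ku:s).
Stress on syllable 3: kid.du.ˈku:s.la.gle.

3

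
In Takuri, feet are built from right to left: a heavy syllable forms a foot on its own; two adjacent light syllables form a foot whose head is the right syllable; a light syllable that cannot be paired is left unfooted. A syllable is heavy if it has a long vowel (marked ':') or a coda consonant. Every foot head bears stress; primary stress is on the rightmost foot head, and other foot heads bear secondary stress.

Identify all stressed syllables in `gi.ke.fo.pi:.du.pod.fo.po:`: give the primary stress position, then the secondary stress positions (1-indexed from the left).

Weights: 1 gi L, 2 ke L, 3 fo L, 4 pi: H, 5 du L, 6 pod H, 7 fo L, 8 po: H.
Parse right to left (heavy = foot alone; LL = one foot; stranded L unfooted): gi (ke.ˈfo) (ˈpi:) du (ˈpod) fo (ˈpo:).
Foot heads: 3, 4, 6, 8.
Primary stress on the rightmost head = syllable 8.
Secondary stress on 3, 4, 6: gi.ke.ˌfo.ˌpi:.du.ˌpod.fo.ˈpo:.

primary 8, secondary 3, 4, 6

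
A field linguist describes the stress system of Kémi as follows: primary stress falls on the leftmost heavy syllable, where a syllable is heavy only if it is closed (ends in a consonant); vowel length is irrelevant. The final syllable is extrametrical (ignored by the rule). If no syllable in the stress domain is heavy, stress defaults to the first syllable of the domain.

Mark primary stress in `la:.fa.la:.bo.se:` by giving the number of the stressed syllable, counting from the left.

1

The final syllable (5, se:) is extrametrical; the stress domain is syllables 1–4.
Weights: 1 la: L, 2 fa L, 3 la: L, 4 bo L.
No heavy syllable in the domain; default to the first syllable of the domain = syllable 1.
Primary stress: syllable 1 → ˈla:.fa.la:.bo.se:.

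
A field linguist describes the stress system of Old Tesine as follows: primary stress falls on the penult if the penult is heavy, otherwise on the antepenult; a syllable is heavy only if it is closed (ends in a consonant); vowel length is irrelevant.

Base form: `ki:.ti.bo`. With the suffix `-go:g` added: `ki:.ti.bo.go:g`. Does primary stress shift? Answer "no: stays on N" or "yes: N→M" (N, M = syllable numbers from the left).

yes: 1→2

Base `ki:.ti.bo` (3 syllables):
  Weights: 1 ki: L, 2 ti L, 3 bo L.
  The penult (syllable 2, ti) is light, so stress falls on the antepenult (syllable 1, ki:).
  → primary stress on syllable 1.
Suffixed `ki:.ti.bo.go:g` (4 syllables):
  Weights: 2 ti L, 3 bo L, 4 go:g H.
  The penult (syllable 3, bo) is light, so stress falls on the antepenult (syllable 2, ti).
  → primary stress on syllable 2.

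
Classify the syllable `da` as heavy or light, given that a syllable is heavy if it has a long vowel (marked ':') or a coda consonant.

`da`: short vowel, open (no coda). Short vowel, open → light.

light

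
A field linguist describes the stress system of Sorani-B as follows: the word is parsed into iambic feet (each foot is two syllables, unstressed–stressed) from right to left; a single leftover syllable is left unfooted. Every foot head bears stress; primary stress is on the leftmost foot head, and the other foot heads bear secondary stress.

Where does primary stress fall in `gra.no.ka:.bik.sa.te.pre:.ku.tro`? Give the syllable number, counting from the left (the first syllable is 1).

Parse right to left into iambic (σˈσ) feet: gra (no.ˈka:) (bik.ˈsa) (te.ˈpre:) (ku.ˈtro). Syllable 1 is left unfooted.
Foot heads (stressed positions): 3, 5, 7, 9.
End Rule Leftmost: primary stress on the leftmost head = syllable 3.
Primary stress: syllable 3 → gra.no.ˈka:.bik.sa.te.pre:.ku.tro.

3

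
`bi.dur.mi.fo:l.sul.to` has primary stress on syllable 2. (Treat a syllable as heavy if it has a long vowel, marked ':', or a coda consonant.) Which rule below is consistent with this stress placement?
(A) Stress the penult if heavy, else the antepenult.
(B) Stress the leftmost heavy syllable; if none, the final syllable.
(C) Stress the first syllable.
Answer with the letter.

B

Rule A → syllable 5 (observed: 2).
Rule B → syllable 2 ✓.
Rule C → syllable 1 (observed: 2).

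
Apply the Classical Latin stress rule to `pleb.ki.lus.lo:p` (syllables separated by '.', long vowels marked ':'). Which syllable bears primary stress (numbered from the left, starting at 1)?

Classical Latin: stress the penult if heavy (long vowel or closed), else the antepenult.
Weights: 2 ki L, 3 lus H, 4 lo:p H.
The penult (syllable 3, lus) is heavy, so it takes stress.
Stress on syllable 3: pleb.ki.ˈlus.lo:p.

3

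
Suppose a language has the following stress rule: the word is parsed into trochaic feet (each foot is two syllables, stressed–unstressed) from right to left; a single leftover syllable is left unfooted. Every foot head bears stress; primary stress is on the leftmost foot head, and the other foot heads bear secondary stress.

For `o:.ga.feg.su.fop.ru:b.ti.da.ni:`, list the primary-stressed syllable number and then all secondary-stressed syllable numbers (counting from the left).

Parse right to left into trochaic (ˈσσ) feet: o: (ˈga.feg) (ˈsu.fop) (ˈru:b.ti) (ˈda.ni:). Syllable 1 is left unfooted.
Foot heads (stressed positions): 2, 4, 6, 8.
End Rule Leftmost: primary stress on the leftmost head = syllable 2.
Secondary stress on 4, 6, 8: o:.ˈga.feg.ˌsu.fop.ˌru:b.ti.ˌda.ni:.

primary 2, secondary 4, 6, 8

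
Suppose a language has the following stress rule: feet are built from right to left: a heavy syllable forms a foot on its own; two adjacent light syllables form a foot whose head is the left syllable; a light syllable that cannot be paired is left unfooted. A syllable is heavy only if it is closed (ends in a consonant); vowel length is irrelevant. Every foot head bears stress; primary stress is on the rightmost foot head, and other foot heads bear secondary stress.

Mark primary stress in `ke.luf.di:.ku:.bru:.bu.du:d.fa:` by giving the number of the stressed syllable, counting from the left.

7

Weights: 1 ke L, 2 luf H, 3 di: L, 4 ku: L, 5 bru: L, 6 bu L, 7 du:d H, 8 fa: L.
Parse right to left (heavy = foot alone; LL = one foot; stranded L unfooted): ke (ˈluf) (ˈdi:.ku:) (ˈbru:.bu) (ˈdu:d) fa:.
Foot heads: 2, 3, 5, 7.
Primary stress on the rightmost head = syllable 7.
Primary stress: syllable 7 → ke.luf.di:.ku:.bru:.bu.ˈdu:d.fa:.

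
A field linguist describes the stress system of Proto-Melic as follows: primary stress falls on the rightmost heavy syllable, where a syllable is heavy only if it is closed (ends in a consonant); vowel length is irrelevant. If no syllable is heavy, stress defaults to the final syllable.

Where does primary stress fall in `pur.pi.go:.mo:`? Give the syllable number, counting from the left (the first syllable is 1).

Weights: 1 pur H, 2 pi L, 3 go: L, 4 mo: L.
Heavy syllables in the domain: 1. The rightmost is syllable 1 (pur).
Primary stress: syllable 1 → ˈpur.pi.go:.mo:.

1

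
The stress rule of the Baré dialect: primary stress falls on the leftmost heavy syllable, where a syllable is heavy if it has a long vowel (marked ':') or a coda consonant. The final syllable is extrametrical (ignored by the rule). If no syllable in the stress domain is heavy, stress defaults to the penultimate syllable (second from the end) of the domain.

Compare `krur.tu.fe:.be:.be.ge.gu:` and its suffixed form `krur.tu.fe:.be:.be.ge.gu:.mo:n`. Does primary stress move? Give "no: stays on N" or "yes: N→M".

no: stays on 1

Base `krur.tu.fe:.be:.be.ge.gu:` (7 syllables):
  The final syllable (7, gu:) is extrametrical; the stress domain is syllables 1–6.
  Weights: 1 krur H, 2 tu L, 3 fe: H, 4 be: H, 5 be L, 6 ge L.
  Heavy syllables in the domain: 1, 3, 4. The leftmost is syllable 1 (krur).
  → primary stress on syllable 1.
Suffixed `krur.tu.fe:.be:.be.ge.gu:.mo:n` (8 syllables):
  The final syllable (8, mo:n) is extrametrical; the stress domain is syllables 1–7.
  Weights: 1 krur H, 2 tu L, 3 fe: H, 4 be: H, 5 be L, 6 ge L, 7 gu: H.
  Heavy syllables in the domain: 1, 3, 4, 7. The leftmost is syllable 1 (krur).
  → primary stress on syllable 1.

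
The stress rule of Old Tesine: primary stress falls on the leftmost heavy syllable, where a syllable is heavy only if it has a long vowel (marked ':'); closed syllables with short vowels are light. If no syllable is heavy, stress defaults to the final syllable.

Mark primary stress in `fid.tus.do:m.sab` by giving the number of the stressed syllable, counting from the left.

Weights: 1 fid L, 2 tus L, 3 do:m H, 4 sab L.
Heavy syllables in the domain: 3. The leftmost is syllable 3 (do:m).
Primary stress: syllable 3 → fid.tus.ˈdo:m.sab.

3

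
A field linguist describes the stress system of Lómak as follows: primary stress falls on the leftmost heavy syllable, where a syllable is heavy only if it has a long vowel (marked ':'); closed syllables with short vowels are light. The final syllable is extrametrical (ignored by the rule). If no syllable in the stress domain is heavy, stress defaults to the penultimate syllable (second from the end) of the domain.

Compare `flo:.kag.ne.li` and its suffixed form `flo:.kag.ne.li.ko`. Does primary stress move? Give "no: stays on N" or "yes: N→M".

Base `flo:.kag.ne.li` (4 syllables):
  The final syllable (4, li) is extrametrical; the stress domain is syllables 1–3.
  Weights: 1 flo: H, 2 kag L, 3 ne L.
  Heavy syllables in the domain: 1. The leftmost is syllable 1 (flo:).
  → primary stress on syllable 1.
Suffixed `flo:.kag.ne.li.ko` (5 syllables):
  The final syllable (5, ko) is extrametrical; the stress domain is syllables 1–4.
  Weights: 1 flo: H, 2 kag L, 3 ne L, 4 li L.
  Heavy syllables in the domain: 1. The leftmost is syllable 1 (flo:).
  → primary stress on syllable 1.

no: stays on 1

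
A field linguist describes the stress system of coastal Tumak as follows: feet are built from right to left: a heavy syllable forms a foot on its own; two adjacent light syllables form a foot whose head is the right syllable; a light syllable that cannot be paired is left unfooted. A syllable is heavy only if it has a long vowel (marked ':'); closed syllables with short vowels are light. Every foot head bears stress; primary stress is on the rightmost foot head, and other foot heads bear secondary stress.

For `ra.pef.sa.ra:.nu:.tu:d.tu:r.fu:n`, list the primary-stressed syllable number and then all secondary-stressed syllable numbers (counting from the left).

primary 8, secondary 3, 4, 5, 6, 7

Weights: 1 ra L, 2 pef L, 3 sa L, 4 ra: H, 5 nu: H, 6 tu:d H, 7 tu:r H, 8 fu:n H.
Parse right to left (heavy = foot alone; LL = one foot; stranded L unfooted): ra (pef.ˈsa) (ˈra:) (ˈnu:) (ˈtu:d) (ˈtu:r) (ˈfu:n).
Foot heads: 3, 4, 5, 6, 7, 8.
Primary stress on the rightmost head = syllable 8.
Secondary stress on 3, 4, 5, 6, 7: ra.pef.ˌsa.ˌra:.ˌnu:.ˌtu:d.ˌtu:r.ˈfu:n.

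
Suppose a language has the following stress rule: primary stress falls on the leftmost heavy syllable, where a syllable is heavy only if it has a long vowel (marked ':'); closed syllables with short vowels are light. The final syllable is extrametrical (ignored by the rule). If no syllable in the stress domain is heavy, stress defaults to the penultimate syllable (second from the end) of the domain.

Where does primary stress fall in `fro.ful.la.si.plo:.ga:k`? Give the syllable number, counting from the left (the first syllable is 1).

5

The final syllable (6, ga:k) is extrametrical; the stress domain is syllables 1–5.
Weights: 1 fro L, 2 ful L, 3 la L, 4 si L, 5 plo: H.
Heavy syllables in the domain: 5. The leftmost is syllable 5 (plo:).
Primary stress: syllable 5 → fro.ful.la.si.ˈplo:.ga:k.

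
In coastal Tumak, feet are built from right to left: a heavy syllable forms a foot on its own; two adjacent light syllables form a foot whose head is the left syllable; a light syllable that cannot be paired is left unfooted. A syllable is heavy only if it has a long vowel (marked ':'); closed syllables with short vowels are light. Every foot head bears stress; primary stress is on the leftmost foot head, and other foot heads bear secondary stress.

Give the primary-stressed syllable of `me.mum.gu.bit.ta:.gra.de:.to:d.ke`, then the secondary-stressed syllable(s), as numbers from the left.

primary 1, secondary 3, 5, 7, 8

Weights: 1 me L, 2 mum L, 3 gu L, 4 bit L, 5 ta: H, 6 gra L, 7 de: H, 8 to:d H, 9 ke L.
Parse right to left (heavy = foot alone; LL = one foot; stranded L unfooted): (ˈme.mum) (ˈgu.bit) (ˈta:) gra (ˈde:) (ˈto:d) ke.
Foot heads: 1, 3, 5, 7, 8.
Primary stress on the leftmost head = syllable 1.
Secondary stress on 3, 5, 7, 8: ˈme.mum.ˌgu.bit.ˌta:.gra.ˌde:.ˌto:d.ke.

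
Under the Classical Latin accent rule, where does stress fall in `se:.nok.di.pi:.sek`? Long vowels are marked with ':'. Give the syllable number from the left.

Classical Latin: stress the penult if heavy (long vowel or closed), else the antepenult.
Weights: 3 di L, 4 pi: H, 5 sek H.
The penult (syllable 4, pi:) is heavy, so it takes stress.
Stress on syllable 4: se:.nok.di.ˈpi:.sek.

4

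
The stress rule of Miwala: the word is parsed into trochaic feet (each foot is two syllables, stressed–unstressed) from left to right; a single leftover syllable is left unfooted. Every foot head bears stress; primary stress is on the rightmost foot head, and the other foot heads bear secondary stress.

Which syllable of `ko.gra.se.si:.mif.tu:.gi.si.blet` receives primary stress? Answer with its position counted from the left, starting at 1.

7

Parse left to right into trochaic (ˈσσ) feet: (ˈko.gra) (ˈse.si:) (ˈmif.tu:) (ˈgi.si) blet. Syllable 9 is left unfooted.
Foot heads (stressed positions): 1, 3, 5, 7.
End Rule Rightmost: primary stress on the rightmost head = syllable 7.
Primary stress: syllable 7 → ko.gra.se.si:.mif.tu:.ˈgi.si.blet.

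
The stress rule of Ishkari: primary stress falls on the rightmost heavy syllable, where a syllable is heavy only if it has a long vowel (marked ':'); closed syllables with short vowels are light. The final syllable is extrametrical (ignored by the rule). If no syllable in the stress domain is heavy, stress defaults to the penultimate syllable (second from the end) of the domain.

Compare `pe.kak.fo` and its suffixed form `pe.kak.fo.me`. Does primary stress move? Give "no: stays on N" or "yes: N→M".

yes: 1→2

Base `pe.kak.fo` (3 syllables):
  The final syllable (3, fo) is extrametrical; the stress domain is syllables 1–2.
  Weights: 1 pe L, 2 kak L.
  No heavy syllable in the domain; default to the penultimate syllable (second from the end) of the domain = syllable 1.
  → primary stress on syllable 1.
Suffixed `pe.kak.fo.me` (4 syllables):
  The final syllable (4, me) is extrametrical; the stress domain is syllables 1–3.
  Weights: 1 pe L, 2 kak L, 3 fo L.
  No heavy syllable in the domain; default to the penultimate syllable (second from the end) of the domain = syllable 2.
  → primary stress on syllable 2.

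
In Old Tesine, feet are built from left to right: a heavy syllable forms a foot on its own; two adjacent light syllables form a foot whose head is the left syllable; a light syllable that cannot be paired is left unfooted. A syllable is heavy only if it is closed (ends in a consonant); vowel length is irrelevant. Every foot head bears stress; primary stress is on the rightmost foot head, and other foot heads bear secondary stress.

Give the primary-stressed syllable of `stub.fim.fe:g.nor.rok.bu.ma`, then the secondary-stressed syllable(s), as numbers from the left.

primary 6, secondary 1, 2, 3, 4, 5

Weights: 1 stub H, 2 fim H, 3 fe:g H, 4 nor H, 5 rok H, 6 bu L, 7 ma L.
Parse left to right (heavy = foot alone; LL = one foot; stranded L unfooted): (ˈstub) (ˈfim) (ˈfe:g) (ˈnor) (ˈrok) (ˈbu.ma).
Foot heads: 1, 2, 3, 4, 5, 6.
Primary stress on the rightmost head = syllable 6.
Secondary stress on 1, 2, 3, 4, 5: ˌstub.ˌfim.ˌfe:g.ˌnor.ˌrok.ˈbu.ma.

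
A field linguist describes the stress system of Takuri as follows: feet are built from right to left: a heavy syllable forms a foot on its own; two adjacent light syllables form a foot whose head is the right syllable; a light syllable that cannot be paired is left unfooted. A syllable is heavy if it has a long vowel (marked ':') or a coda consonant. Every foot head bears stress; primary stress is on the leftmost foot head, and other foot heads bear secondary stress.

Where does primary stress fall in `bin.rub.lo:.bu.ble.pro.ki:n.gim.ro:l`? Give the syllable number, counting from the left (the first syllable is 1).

Weights: 1 bin H, 2 rub H, 3 lo: H, 4 bu L, 5 ble L, 6 pro L, 7 ki:n H, 8 gim H, 9 ro:l H.
Parse right to left (heavy = foot alone; LL = one foot; stranded L unfooted): (ˈbin) (ˈrub) (ˈlo:) bu (ble.ˈpro) (ˈki:n) (ˈgim) (ˈro:l).
Foot heads: 1, 2, 3, 6, 7, 8, 9.
Primary stress on the leftmost head = syllable 1.
Primary stress: syllable 1 → ˈbin.rub.lo:.bu.ble.pro.ki:n.gim.ro:l.

1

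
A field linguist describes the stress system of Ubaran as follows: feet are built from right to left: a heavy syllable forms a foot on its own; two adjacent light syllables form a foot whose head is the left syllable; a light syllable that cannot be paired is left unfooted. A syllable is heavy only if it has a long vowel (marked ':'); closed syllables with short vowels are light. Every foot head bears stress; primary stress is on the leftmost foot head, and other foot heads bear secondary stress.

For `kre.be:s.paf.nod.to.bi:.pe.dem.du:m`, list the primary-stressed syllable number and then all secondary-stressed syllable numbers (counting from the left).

Weights: 1 kre L, 2 be:s H, 3 paf L, 4 nod L, 5 to L, 6 bi: H, 7 pe L, 8 dem L, 9 du:m H.
Parse right to left (heavy = foot alone; LL = one foot; stranded L unfooted): kre (ˈbe:s) paf (ˈnod.to) (ˈbi:) (ˈpe.dem) (ˈdu:m).
Foot heads: 2, 4, 6, 7, 9.
Primary stress on the leftmost head = syllable 2.
Secondary stress on 4, 6, 7, 9: kre.ˈbe:s.paf.ˌnod.to.ˌbi:.ˌpe.dem.ˌdu:m.

primary 2, secondary 4, 6, 7, 9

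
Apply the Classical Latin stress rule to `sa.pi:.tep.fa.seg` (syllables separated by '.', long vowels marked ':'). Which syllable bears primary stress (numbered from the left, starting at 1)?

Classical Latin: stress the penult if heavy (long vowel or closed), else the antepenult.
Weights: 3 tep H, 4 fa L, 5 seg H.
The penult (syllable 4, fa) is light, so stress falls on the antepenult (syllable 3, tep).
Stress on syllable 3: sa.pi:.ˈtep.fa.seg.

3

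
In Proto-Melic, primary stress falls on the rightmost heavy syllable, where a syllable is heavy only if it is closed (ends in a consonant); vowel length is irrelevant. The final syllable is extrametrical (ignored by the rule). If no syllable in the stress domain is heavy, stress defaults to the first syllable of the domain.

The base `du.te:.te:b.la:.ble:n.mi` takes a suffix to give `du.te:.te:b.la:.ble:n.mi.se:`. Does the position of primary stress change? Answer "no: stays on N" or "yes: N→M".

no: stays on 5

Base `du.te:.te:b.la:.ble:n.mi` (6 syllables):
  The final syllable (6, mi) is extrametrical; the stress domain is syllables 1–5.
  Weights: 1 du L, 2 te: L, 3 te:b H, 4 la: L, 5 ble:n H.
  Heavy syllables in the domain: 3, 5. The rightmost is syllable 5 (ble:n).
  → primary stress on syllable 5.
Suffixed `du.te:.te:b.la:.ble:n.mi.se:` (7 syllables):
  The final syllable (7, se:) is extrametrical; the stress domain is syllables 1–6.
  Weights: 1 du L, 2 te: L, 3 te:b H, 4 la: L, 5 ble:n H, 6 mi L.
  Heavy syllables in the domain: 3, 5. The rightmost is syllable 5 (ble:n).
  → primary stress on syllable 5.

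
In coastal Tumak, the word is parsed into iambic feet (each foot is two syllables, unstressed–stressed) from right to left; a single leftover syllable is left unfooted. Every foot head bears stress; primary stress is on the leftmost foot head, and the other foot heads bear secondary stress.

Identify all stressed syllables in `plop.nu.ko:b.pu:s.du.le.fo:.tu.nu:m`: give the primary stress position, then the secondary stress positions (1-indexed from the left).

primary 3, secondary 5, 7, 9

Parse right to left into iambic (σˈσ) feet: plop (nu.ˈko:b) (pu:s.ˈdu) (le.ˈfo:) (tu.ˈnu:m). Syllable 1 is left unfooted.
Foot heads (stressed positions): 3, 5, 7, 9.
End Rule Leftmost: primary stress on the leftmost head = syllable 3.
Secondary stress on 5, 7, 9: plop.nu.ˈko:b.pu:s.ˌdu.le.ˌfo:.tu.ˌnu:m.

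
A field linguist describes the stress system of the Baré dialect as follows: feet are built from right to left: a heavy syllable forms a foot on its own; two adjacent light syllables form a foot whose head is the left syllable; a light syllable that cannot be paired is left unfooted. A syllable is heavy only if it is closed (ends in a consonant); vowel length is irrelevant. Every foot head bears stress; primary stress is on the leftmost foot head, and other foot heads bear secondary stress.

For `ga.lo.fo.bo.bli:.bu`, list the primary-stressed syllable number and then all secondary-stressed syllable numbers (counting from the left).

Weights: 1 ga L, 2 lo L, 3 fo L, 4 bo L, 5 bli: L, 6 bu L.
Parse right to left (heavy = foot alone; LL = one foot; stranded L unfooted): (ˈga.lo) (ˈfo.bo) (ˈbli:.bu).
Foot heads: 1, 3, 5.
Primary stress on the leftmost head = syllable 1.
Secondary stress on 3, 5: ˈga.lo.ˌfo.bo.ˌbli:.bu.

primary 1, secondary 3, 5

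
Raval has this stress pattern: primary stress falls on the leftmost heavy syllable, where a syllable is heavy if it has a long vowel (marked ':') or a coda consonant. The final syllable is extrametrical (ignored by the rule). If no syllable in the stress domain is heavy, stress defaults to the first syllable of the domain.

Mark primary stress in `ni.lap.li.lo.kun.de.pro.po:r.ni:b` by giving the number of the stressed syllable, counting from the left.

2

The final syllable (9, ni:b) is extrametrical; the stress domain is syllables 1–8.
Weights: 1 ni L, 2 lap H, 3 li L, 4 lo L, 5 kun H, 6 de L, 7 pro L, 8 po:r H.
Heavy syllables in the domain: 2, 5, 8. The leftmost is syllable 2 (lap).
Primary stress: syllable 2 → ni.ˈlap.li.lo.kun.de.pro.po:r.ni:b.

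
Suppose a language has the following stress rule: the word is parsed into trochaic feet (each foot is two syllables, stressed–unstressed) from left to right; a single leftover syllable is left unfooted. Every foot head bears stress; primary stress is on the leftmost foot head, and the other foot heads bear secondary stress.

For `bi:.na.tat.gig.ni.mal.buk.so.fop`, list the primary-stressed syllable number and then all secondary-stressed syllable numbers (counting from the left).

Parse left to right into trochaic (ˈσσ) feet: (ˈbi:.na) (ˈtat.gig) (ˈni.mal) (ˈbuk.so) fop. Syllable 9 is left unfooted.
Foot heads (stressed positions): 1, 3, 5, 7.
End Rule Leftmost: primary stress on the leftmost head = syllable 1.
Secondary stress on 3, 5, 7: ˈbi:.na.ˌtat.gig.ˌni.mal.ˌbuk.so.fop.

primary 1, secondary 3, 5, 7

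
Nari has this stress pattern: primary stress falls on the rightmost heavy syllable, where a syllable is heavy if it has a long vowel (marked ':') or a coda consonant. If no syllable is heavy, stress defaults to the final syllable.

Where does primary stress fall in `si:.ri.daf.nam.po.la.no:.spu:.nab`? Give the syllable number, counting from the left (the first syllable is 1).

9

Weights: 1 si: H, 2 ri L, 3 daf H, 4 nam H, 5 po L, 6 la L, 7 no: H, 8 spu: H, 9 nab H.
Heavy syllables in the domain: 1, 3, 4, 7, 8, 9. The rightmost is syllable 9 (nab).
Primary stress: syllable 9 → si:.ri.daf.nam.po.la.no:.spu:.ˈnab.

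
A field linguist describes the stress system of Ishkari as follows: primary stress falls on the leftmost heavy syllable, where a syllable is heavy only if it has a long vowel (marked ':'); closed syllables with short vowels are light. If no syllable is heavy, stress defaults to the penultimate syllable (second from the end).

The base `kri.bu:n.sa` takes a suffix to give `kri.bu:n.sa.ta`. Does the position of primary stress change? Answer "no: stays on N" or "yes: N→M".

no: stays on 2

Base `kri.bu:n.sa` (3 syllables):
  Weights: 1 kri L, 2 bu:n H, 3 sa L.
  Heavy syllables in the domain: 2. The leftmost is syllable 2 (bu:n).
  → primary stress on syllable 2.
Suffixed `kri.bu:n.sa.ta` (4 syllables):
  Weights: 1 kri L, 2 bu:n H, 3 sa L, 4 ta L.
  Heavy syllables in the domain: 2. The leftmost is syllable 2 (bu:n).
  → primary stress on syllable 2.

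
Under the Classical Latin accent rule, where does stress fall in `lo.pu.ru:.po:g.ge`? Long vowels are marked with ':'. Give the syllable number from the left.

4

Classical Latin: stress the penult if heavy (long vowel or closed), else the antepenult.
Weights: 3 ru: H, 4 po:g H, 5 ge L.
The penult (syllable 4, po:g) is heavy, so it takes stress.
Stress on syllable 4: lo.pu.ru:.ˈpo:g.ge.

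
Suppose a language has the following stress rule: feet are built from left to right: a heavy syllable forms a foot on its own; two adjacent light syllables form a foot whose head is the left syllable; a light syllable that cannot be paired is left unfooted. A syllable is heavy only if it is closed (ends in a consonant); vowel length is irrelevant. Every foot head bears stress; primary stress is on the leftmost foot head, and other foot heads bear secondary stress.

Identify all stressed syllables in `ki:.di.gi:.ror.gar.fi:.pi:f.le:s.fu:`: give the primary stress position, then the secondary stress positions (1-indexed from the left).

primary 1, secondary 4, 5, 7, 8

Weights: 1 ki: L, 2 di L, 3 gi: L, 4 ror H, 5 gar H, 6 fi: L, 7 pi:f H, 8 le:s H, 9 fu: L.
Parse left to right (heavy = foot alone; LL = one foot; stranded L unfooted): (ˈki:.di) gi: (ˈror) (ˈgar) fi: (ˈpi:f) (ˈle:s) fu:.
Foot heads: 1, 4, 5, 7, 8.
Primary stress on the leftmost head = syllable 1.
Secondary stress on 4, 5, 7, 8: ˈki:.di.gi:.ˌror.ˌgar.fi:.ˌpi:f.ˌle:s.fu:.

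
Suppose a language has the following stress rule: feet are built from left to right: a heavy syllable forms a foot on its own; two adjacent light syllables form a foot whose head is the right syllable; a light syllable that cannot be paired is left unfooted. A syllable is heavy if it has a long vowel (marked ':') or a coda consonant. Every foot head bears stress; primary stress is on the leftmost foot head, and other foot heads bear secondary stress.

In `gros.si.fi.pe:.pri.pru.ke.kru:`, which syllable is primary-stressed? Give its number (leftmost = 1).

Weights: 1 gros H, 2 si L, 3 fi L, 4 pe: H, 5 pri L, 6 pru L, 7 ke L, 8 kru: H.
Parse left to right (heavy = foot alone; LL = one foot; stranded L unfooted): (ˈgros) (si.ˈfi) (ˈpe:) (pri.ˈpru) ke (ˈkru:).
Foot heads: 1, 3, 4, 6, 8.
Primary stress on the leftmost head = syllable 1.
Primary stress: syllable 1 → ˈgros.si.fi.pe:.pri.pru.ke.kru:.

1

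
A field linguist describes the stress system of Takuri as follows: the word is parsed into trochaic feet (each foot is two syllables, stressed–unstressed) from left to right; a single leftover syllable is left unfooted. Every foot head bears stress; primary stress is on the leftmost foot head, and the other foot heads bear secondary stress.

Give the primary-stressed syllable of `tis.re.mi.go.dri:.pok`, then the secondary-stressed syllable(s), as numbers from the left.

primary 1, secondary 3, 5

Parse left to right into trochaic (ˈσσ) feet: (ˈtis.re) (ˈmi.go) (ˈdri:.pok).
Foot heads (stressed positions): 1, 3, 5.
End Rule Leftmost: primary stress on the leftmost head = syllable 1.
Secondary stress on 3, 5: ˈtis.re.ˌmi.go.ˌdri:.pok.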